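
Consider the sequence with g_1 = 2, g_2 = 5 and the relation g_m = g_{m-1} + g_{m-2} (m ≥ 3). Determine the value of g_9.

Step forward from the initial values:
g_3 = 7, g_4 = 12, g_5 = 19, g_6 = 31, g_7 = 50, g_8 = 81, g_9 = 131.

131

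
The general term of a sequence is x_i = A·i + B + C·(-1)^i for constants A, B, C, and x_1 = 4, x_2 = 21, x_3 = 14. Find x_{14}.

Plug in i = 1, 2, 3: A + B - C = 4; 2A + B + C = 21; 3A + B - C = 14.
Subtracting the first from the second: A + 2C = 17.
Subtracting the second from the third: A - 2C = -7.
Solving: C = 6, A = 5, then B = 5.
Hence x_{14} = 5·14 + 5 + 6·1 = 81.

81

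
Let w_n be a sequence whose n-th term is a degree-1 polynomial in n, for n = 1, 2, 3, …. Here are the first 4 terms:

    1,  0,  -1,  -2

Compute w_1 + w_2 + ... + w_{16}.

1st diffs: -1, -1, -1 (constant).
So w_n = -n + 2.
Continuing: …, -3, -4, -5, -6, …, w_{16} = -14.
Summing n = 1..16 (16 terms) gives -104.

-104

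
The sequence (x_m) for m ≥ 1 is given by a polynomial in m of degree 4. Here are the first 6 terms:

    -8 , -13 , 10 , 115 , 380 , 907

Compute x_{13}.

25540

1st diffs: -5, 23, 105, 265, 527.
2nd diffs: 28, 82, 160, 262.
3rd diffs: 54, 78, 102.
4th diffs: 24, 24 (constant).
So x_m = m^4 - m^3 - 5m^2 + 2m - 5.
Evaluating at m = 13 gives x_{13} = 25540.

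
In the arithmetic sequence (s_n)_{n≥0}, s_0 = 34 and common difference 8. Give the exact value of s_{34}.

s_n = 34 + (n - 0)·8.
s_{34} = 34 + 34·8 = 306.

306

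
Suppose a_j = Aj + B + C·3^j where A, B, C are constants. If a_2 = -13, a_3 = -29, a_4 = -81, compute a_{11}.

Write the equations: 2A + B + 9C = -13; 3A + B + 27C = -29; 4A + B + 81C = -81.
Subtracting the first from the second: A + 18C = -16.
Subtracting the second from the third: A + 54C = -52.
Solving: C = -1, A = 2, then B = -8.
Therefore a_{11} = 22 + (-8) + (-1)·177147 = -177133.

-177133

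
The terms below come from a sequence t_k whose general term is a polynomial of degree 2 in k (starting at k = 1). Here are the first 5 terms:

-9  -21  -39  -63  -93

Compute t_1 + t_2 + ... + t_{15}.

1st diffs: -12, -18, -24, -30.
2nd diffs: -6, -6, -6 (constant).
Newton forward-difference form: t_k = -9 + (-12)·C(k-1,1) + (-6)·C(k-1,2).
Continuing: …, -129, -171, -219, -273, …, t_{15} = -723.
Summing k = 1..15 (15 terms) gives -4125.

-4125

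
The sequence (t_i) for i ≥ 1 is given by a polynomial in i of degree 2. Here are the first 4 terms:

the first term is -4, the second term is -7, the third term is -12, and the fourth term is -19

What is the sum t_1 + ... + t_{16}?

1st diffs: -3, -5, -7.
2nd diffs: -2, -2 (constant).
Newton forward-difference form: t_i = -4 + (-3)·C(i-1,1) + (-2)·C(i-1,2).
Continuing: …, -28, -39, -52, -67, …, t_{16} = -259.
Summing i = 1..16 (16 terms) gives -1544.

-1544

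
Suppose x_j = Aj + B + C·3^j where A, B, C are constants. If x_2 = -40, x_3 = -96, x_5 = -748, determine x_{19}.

Plug in j = 2, 3, 5: 2A + B + 9C = -40; 3A + B + 27C = -96; 5A + B + 243C = -748.
Subtracting the first from the second: A + 18C = -56.
Subtracting the second from the third: 2A + 216C = -652.
Solving: C = -3, A = -2, then B = -9.
Therefore x_{19} = -38 + (-9) + (-3)·1162261467 = -3486784448.

-3486784448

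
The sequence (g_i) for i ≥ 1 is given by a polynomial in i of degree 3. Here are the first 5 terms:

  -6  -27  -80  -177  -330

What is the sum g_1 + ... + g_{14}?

-25655

1st diffs: -21, -53, -97, -153.
2nd diffs: -32, -44, -56.
3rd diffs: -12, -12 (constant).
Newton forward-difference form: g_i = -6 + (-21)·C(i-1,1) + (-32)·C(i-1,2) + (-12)·C(i-1,3).
Continuing: …, -551, -852, -1245, -1742, …, g_{14} = -6207.
Summing i = 1..14 (14 terms) gives -25655.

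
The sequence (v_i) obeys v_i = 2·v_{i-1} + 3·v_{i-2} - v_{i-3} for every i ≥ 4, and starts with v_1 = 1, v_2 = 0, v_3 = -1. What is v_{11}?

-5461

Applying the relation repeatedly:
v_4 = -3, v_5 = -9, v_6 = -26, v_7 = -76, v_8 = -221, v_9 = -644, v_{10} = -1875, v_{11} = -5461.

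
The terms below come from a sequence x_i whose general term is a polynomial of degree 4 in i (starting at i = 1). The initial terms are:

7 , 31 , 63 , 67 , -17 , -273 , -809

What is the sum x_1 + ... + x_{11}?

1st diffs: 24, 32, 4, -84, -256, -536.
2nd diffs: 8, -28, -88, -172, -280.
3rd diffs: -36, -60, -84, -108.
4th diffs: -24, -24, -24 (constant).
So x_i = -i^4 + 4i^3 + 5i^2 - 4i + 3.
Continuing: -1757, -3273, -5537, -8753.
Summing i = 1..11 (11 terms) gives -20251.

-20251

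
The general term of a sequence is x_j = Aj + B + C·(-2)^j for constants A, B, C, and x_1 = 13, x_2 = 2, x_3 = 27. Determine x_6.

At j = 1, 2, 3: A + B - 2C = 13; 2A + B + 4C = 2; 3A + B - 8C = 27.
Subtracting the first from the second: A + 6C = -11.
Subtracting the second from the third: A - 12C = 25.
Solving: C = -2, A = 1, then B = 8.
Therefore x_6 = 6 + 8 + (-2)·64 = -114.

-114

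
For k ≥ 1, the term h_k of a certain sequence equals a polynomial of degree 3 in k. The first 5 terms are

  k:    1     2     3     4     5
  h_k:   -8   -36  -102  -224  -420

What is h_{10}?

1st diffs: -28, -66, -122, -196.
2nd diffs: -38, -56, -74.
3rd diffs: -18, -18 (constant).
Newton forward-difference form: h_k = -8 + (-28)·C(k-1,1) + (-38)·C(k-1,2) + (-18)·C(k-1,3).
At k = 10: k-1 = 9, so h_{10} = -8 - 252 - 1368 - 1512 = -3140.

-3140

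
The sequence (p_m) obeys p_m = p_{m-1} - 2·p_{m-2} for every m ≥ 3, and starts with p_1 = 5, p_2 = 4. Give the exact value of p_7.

Compute successive terms:
p_3 = -6  p_4 = -14  p_5 = -2  p_6 = 26  p_7 = 30.

30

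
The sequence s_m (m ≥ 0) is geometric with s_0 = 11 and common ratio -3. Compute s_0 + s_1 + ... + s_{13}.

s_m = 11·(-3)^(m-0).
S = 11·((-3)^14 - 1)/(-3 - 1) = 11·(4782969 - 1)/(-4) = -13153162.

-13153162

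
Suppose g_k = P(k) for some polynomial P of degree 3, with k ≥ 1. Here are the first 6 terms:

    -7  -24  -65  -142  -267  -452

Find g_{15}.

-6797

1st diffs: -17, -41, -77, -125, -185.
2nd diffs: -24, -36, -48, -60.
3rd diffs: -12, -12, -12 (constant).
Newton forward-difference form: g_k = -7 + (-17)·C(k-1,1) + (-24)·C(k-1,2) + (-12)·C(k-1,3).
At k = 15: k-1 = 14, so g_{15} = -7 - 238 - 2184 - 4368 = -6797.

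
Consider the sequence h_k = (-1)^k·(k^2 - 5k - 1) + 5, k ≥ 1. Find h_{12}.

(-1)^12 = 1; k^2 - 5k - 1 at k=12 is 83; so h_{12} = 88.

88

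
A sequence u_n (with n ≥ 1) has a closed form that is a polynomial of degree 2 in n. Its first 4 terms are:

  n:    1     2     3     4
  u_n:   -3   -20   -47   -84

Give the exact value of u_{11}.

-623

1st diffs: -17, -27, -37.
2nd diffs: -10, -10 (constant).
So u_n = -5n^2 - 2n + 4.
Evaluating at n = 11 gives u_{11} = -623.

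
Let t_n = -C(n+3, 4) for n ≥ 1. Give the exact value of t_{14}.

-2380

C(17, 4) = 2380, so t_{14} = -2380.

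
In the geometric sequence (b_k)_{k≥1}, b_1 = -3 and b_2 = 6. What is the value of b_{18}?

Common ratio r = -2.
b_k = (-3)·(-2)^(k-1).
b_{18} = (-3)·(-2)^17 = 393216.

393216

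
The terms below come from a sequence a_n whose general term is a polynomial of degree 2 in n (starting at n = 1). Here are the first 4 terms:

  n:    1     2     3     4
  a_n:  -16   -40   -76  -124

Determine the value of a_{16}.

1st diffs: -24, -36, -48.
2nd diffs: -12, -12 (constant).
So a_n = -6n^2 - 6n - 4.
Evaluating at n = 16 gives a_{16} = -1636.

-1636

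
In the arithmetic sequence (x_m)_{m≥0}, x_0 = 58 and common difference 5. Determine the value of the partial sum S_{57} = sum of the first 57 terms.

11286

x_m = 58 + (m - 0)·5.
x_{56} = 338; S = 57·(58 + 338)/2 = 11286.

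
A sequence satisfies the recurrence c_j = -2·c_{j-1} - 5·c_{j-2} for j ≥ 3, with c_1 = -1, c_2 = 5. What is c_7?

-205

Applying the relation repeatedly:
c_3 = -5  c_4 = -15  c_5 = 55  c_6 = -35  c_7 = -205.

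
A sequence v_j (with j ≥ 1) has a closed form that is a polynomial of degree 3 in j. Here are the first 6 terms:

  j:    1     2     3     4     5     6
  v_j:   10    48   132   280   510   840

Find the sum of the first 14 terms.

1st diffs: 38, 84, 148, 230, 330.
2nd diffs: 46, 64, 82, 100.
3rd diffs: 18, 18, 18 (constant).
Newton forward-difference form: v_j = 10 + 38·C(j-1,1) + 46·C(j-1,2) + 18·C(j-1,3).
Continuing: …, 1288, 1872, 2610, 3520, …, v_{14} = 9240.
Summing j = 1..14 (14 terms) gives 38360.

38360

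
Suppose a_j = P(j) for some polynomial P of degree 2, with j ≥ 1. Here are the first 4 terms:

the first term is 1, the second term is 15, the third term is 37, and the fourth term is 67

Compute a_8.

267

1st diffs: 14, 22, 30.
2nd diffs: 8, 8 (constant).
So a_j = 4j^2 + 2j - 5.
Evaluating at j = 8 gives a_8 = 267.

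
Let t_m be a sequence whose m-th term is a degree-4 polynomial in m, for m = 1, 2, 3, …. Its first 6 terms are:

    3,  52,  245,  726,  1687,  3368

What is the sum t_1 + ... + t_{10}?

1st diffs: 49, 193, 481, 961, 1681.
2nd diffs: 144, 288, 480, 720.
3rd diffs: 144, 192, 240.
4th diffs: 48, 48 (constant).
Newton forward-difference form: t_m = 3 + 49·C(m-1,1) + 144·C(m-1,2) + 144·C(m-1,3) + 48·C(m-1,4).
Continuing: 6057, 10090, 15851, 23772.
Summing m = 1..10 (10 terms) gives 61851.

61851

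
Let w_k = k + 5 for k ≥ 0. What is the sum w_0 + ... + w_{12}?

Over k = 0..12: Σk = 78.
Total = (1)·78 + (5)·13 = 143.

143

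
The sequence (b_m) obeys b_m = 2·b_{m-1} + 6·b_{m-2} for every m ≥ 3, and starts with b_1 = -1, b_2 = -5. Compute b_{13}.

Compute successive terms:
b_3 = -16;  b_4 = -62;  b_5 = -220;  …;  b_{10} = -142928;  b_{11} = -520960;  b_{12} = -1899488;  b_{13} = -6924736.

-6924736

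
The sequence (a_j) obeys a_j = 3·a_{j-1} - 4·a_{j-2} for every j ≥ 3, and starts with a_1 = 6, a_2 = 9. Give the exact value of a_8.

Step forward from the initial values:
a_3 = 3;  a_4 = -27;  a_5 = -93;  a_6 = -171;  a_7 = -141;  a_8 = 261.

261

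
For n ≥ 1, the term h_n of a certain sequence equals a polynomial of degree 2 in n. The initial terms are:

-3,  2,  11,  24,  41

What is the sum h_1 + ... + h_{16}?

2792

1st diffs: 5, 9, 13, 17.
2nd diffs: 4, 4, 4 (constant).
Newton forward-difference form: h_n = -3 + 5·C(n-1,1) + 4·C(n-1,2).
Continuing: …, 62, 87, 116, 149, …, h_{16} = 492.
Summing n = 1..16 (16 terms) gives 2792.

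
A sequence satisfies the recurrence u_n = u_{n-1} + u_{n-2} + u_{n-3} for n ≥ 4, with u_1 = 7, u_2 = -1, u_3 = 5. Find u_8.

Compute successive terms:
u_4 = 11  u_5 = 15  u_6 = 31  u_7 = 57  u_8 = 103.

103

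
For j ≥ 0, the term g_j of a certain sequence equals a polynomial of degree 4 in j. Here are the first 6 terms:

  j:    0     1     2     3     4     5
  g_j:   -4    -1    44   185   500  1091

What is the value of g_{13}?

35915

1st diffs: 3, 45, 141, 315, 591.
2nd diffs: 42, 96, 174, 276.
3rd diffs: 54, 78, 102.
4th diffs: 24, 24 (constant).
So g_j = j^4 + 3j^3 + 5j^2 - 6j - 4.
Evaluating at j = 13 gives g_{13} = 35915.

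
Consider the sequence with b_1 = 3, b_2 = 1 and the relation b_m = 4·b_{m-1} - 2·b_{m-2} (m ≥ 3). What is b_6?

Compute successive terms:
b_3 = -2; b_4 = -10; b_5 = -36; b_6 = -124.

-124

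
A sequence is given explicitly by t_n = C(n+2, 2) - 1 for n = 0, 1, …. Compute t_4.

C(6, 2) = 15, so t_4 = 14.

14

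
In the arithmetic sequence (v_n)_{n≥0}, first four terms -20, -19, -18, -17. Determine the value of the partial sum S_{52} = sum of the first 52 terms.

Common difference d = 1.
v_n = -20 + (n - 0)·1.
v_{51} = 31; S = 52·(-20 + 31)/2 = 286.

286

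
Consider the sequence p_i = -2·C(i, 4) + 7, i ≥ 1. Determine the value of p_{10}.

-413

C(10, 4) = 210, so p_{10} = -413.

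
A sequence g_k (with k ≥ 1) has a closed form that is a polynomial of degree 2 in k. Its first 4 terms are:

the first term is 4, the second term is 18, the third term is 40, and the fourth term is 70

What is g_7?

1st diffs: 14, 22, 30.
2nd diffs: 8, 8 (constant).
So g_k = 4k^2 + 2k - 2.
Evaluating at k = 7 gives g_7 = 208.

208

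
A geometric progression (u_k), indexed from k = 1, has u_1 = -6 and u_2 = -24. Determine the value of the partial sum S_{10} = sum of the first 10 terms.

-2097150

Common ratio r = 4.
u_k = (-6)·4^(k-1).
S = (-6)·(4^10 - 1)/(4 - 1) = (-6)·(1048576 - 1)/(3) = -2097150.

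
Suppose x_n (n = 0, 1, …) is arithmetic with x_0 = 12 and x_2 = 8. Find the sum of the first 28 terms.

Common difference d = (8 - 12) / (2 - 0) = -2.
x_n = 12 + (n - 0)·(-2).
x_{27} = -42; S = 28·(12 + (-42))/2 = -420.

-420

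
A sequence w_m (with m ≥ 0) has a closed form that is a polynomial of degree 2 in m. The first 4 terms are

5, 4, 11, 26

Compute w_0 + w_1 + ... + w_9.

1st diffs: -1, 7, 15.
2nd diffs: 8, 8 (constant).
Newton forward-difference form: w_m = 5 + (-1)·C(m,1) + 8·C(m,2).
Continuing: …, 49, 80, 119, 166, …, w_9 = 284.
Summing m = 0..9 (10 terms) gives 965.

965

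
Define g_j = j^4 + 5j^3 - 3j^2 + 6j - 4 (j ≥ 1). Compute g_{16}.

85340

g_{16} = 1·16^4 + 5·16^3 - 3·16^2 + 6·16 - 4 = 85340.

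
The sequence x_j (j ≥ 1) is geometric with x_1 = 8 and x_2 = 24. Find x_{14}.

12754584

Common ratio r = 3.
x_j = 8·3^(j-1).
x_{14} = 8·3^13 = 12754584.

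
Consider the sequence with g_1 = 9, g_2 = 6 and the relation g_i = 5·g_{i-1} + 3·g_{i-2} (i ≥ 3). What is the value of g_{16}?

254974233327

g_3 = 57, g_4 = 303, g_5 = 1686, …, g_{13} = 1498449801, g_{14} = 8303481654, g_{15} = 46012757673, g_{16} = 254974233327.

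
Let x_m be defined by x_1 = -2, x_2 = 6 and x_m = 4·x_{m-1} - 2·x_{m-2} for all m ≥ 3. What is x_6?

Applying the relation repeatedly:
x_3 = 28;  x_4 = 100;  x_5 = 344;  x_6 = 1176.

1176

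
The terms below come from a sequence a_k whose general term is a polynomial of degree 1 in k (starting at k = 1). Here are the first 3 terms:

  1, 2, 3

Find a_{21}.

21

1st diffs: 1, 1 (constant).
So a_k = k.
Evaluating at k = 21 gives a_{21} = 21.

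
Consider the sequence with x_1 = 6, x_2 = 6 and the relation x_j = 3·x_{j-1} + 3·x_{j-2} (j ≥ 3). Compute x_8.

x_3 = 36, x_4 = 126, x_5 = 486, x_6 = 1836, x_7 = 6966, x_8 = 26406.

26406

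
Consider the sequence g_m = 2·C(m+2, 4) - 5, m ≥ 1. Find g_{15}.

4755

C(17, 4) = 2380, so g_{15} = 4755.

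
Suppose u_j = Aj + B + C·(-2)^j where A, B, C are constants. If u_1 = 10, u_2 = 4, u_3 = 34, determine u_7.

At j = 1, 2, 3: A + B - 2C = 10; 2A + B + 4C = 4; 3A + B - 8C = 34.
Subtracting the first from the second: A + 6C = -6.
Subtracting the second from the third: A - 12C = 30.
Solving: C = -2, A = 6, then B = 0.
Therefore u_7 = 42 + 0 + (-2)·(-128) = 298.

298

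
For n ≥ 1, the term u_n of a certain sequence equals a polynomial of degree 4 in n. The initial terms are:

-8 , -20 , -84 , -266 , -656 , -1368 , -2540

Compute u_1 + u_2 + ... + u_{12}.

-64006

1st diffs: -12, -64, -182, -390, -712, -1172.
2nd diffs: -52, -118, -208, -322, -460.
3rd diffs: -66, -90, -114, -138.
4th diffs: -24, -24, -24 (constant).
Newton forward-difference form: u_n = -8 + (-12)·C(n-1,1) + (-52)·C(n-1,2) + (-66)·C(n-1,3) + (-24)·C(n-1,4).
Continuing: …, -4334, -6936, -10556, -15428, …, u_{12} = -21810.
Summing n = 1..12 (12 terms) gives -64006.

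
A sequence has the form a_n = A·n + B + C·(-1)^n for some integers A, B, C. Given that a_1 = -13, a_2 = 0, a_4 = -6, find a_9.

The three given values yield: A + B - C = -13; 2A + B + C = 0; 4A + B + C = -6.
Subtracting the first from the second: A + 2C = 13.
Subtracting the second from the third: 2A = -6.
Solving: C = 8, A = -3, then B = -2.
Hence a_9 = -3·9 + (-2) + 8·(-1) = -37.

-37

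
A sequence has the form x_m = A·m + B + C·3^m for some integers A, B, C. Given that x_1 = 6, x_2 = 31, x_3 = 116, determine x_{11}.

Write the equations: A + B + 3C = 6; 2A + B + 9C = 31; 3A + B + 27C = 116.
Subtracting the first from the second: A + 6C = 25.
Subtracting the second from the third: A + 18C = 85.
Solving: C = 5, A = -5, then B = -4.
So x_m = -5·m + (-4) + 5·3^m; at m=11 this is 885676.

885676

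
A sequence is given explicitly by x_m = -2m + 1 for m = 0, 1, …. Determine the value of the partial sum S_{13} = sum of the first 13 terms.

Over m = 0..12: Σm = 78.
Total = (-2)·78 + (1)·13 = -143.

-143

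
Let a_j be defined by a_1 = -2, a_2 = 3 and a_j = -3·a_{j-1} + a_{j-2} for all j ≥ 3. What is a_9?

-14159

Step forward from the initial values:
a_3 = -11;  a_4 = 36;  a_5 = -119;  a_6 = 393;  a_7 = -1298;  a_8 = 4287;  a_9 = -14159.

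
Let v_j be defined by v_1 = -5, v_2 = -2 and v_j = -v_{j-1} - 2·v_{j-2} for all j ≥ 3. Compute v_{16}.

1088

Iterate the recurrence:
v_3 = 12; v_4 = -8; v_5 = -16; …; v_{13} = 320; v_{14} = -448; v_{15} = -192; v_{16} = 1088.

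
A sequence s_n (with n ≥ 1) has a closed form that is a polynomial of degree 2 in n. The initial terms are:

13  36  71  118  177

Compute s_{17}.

1st diffs: 23, 35, 47, 59.
2nd diffs: 12, 12, 12 (constant).
Newton forward-difference form: s_n = 13 + 23·C(n-1,1) + 12·C(n-1,2).
At n = 17: n-1 = 16, so s_{17} = 13 + 368 + 1440 = 1821.

1821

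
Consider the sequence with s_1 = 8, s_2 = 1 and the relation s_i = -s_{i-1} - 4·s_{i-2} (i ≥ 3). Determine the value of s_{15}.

Compute successive terms:
s_3 = -33, s_4 = 29, s_5 = 103, …, s_{12} = 10749, s_{13} = -31417, s_{14} = -11579, s_{15} = 137247.

137247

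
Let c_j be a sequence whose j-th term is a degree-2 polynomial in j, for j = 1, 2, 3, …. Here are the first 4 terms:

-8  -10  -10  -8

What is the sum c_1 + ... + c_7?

1st diffs: -2, 0, 2.
2nd diffs: 2, 2 (constant).
Newton forward-difference form: c_j = -8 + (-2)·C(j-1,1) + 2·C(j-1,2).
Continuing: -4, 2, 10.
Summing j = 1..7 (7 terms) gives -28.

-28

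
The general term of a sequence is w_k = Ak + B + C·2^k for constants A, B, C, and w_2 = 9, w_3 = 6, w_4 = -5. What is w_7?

-214

The three given values yield: 2A + B + 4C = 9; 3A + B + 8C = 6; 4A + B + 16C = -5.
Subtracting the first from the second: A + 4C = -3.
Subtracting the second from the third: A + 8C = -11.
Solving: C = -2, A = 5, then B = 7.
Hence w_7 = 5·7 + 7 + (-2)·128 = -214.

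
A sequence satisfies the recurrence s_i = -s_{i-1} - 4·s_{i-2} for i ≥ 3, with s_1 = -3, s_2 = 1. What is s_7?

Step forward from the initial values:
s_3 = 11  s_4 = -15  s_5 = -29  s_6 = 89  s_7 = 27.

27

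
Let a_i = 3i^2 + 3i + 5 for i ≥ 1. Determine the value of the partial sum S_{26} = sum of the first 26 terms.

Over i = 1..26: Σi = 351, Σi² = 6201.
Total = (3)·6201 + (3)·351 + (5)·26 = 19786.

19786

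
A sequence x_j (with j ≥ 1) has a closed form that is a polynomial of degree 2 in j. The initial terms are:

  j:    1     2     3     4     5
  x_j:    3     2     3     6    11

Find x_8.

38

1st diffs: -1, 1, 3, 5.
2nd diffs: 2, 2, 2 (constant).
Newton forward-difference form: x_j = 3 + (-1)·C(j-1,1) + 2·C(j-1,2).
At j = 8: j-1 = 7, so x_8 = 3 - 7 + 42 = 38.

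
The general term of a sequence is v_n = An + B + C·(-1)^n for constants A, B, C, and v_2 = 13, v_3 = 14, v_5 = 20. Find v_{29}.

92

At n = 2, 3, 5: 2A + B + C = 13; 3A + B - C = 14; 5A + B - C = 20.
Subtracting the first from the second: A - 2C = 1.
Subtracting the second from the third: 2A = 6.
Solving: C = 1, A = 3, then B = 6.
Therefore v_{29} = 87 + 6 + 1·(-1) = 92.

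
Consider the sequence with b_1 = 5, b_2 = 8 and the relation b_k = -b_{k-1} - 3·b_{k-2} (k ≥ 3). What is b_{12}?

2489

b_3 = -23, b_4 = -1, b_5 = 70, b_6 = -67, b_7 = -143, b_8 = 344, b_9 = 85, b_{10} = -1117, b_{11} = 862, b_{12} = 2489.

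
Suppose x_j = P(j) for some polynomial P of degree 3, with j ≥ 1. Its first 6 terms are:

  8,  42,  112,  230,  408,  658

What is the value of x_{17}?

1st diffs: 34, 70, 118, 178, 250.
2nd diffs: 36, 48, 60, 72.
3rd diffs: 12, 12, 12 (constant).
So x_j = 2j^3 + 6j^2 + 2j - 2.
Evaluating at j = 17 gives x_{17} = 11592.

11592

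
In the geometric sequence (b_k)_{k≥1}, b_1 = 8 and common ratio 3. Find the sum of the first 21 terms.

41841412808

b_k = 8·3^(k-1).
S = 8·(3^21 - 1)/(3 - 1) = 8·(10460353203 - 1)/(2) = 41841412808.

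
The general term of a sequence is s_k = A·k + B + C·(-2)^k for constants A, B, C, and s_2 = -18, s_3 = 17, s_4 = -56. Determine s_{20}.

-3145752

At k = 2, 3, 4: 2A + B + 4C = -18; 3A + B - 8C = 17; 4A + B + 16C = -56.
Subtracting the first from the second: A - 12C = 35.
Subtracting the second from the third: A + 24C = -73.
Solving: C = -3, A = -1, then B = -4.
Therefore s_{20} = -20 + (-4) + (-3)·1048576 = -3145752.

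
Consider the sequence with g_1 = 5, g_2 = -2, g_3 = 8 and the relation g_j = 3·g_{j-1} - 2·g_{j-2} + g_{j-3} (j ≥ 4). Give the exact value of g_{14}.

Iterate the recurrence:
g_4 = 33  g_5 = 81  g_6 = 185  …  g_{11} = 12433  g_{12} = 28903  g_{13} = 67191  g_{14} = 156200.

156200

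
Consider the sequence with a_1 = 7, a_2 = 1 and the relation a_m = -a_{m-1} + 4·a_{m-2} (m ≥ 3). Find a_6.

Applying the relation repeatedly:
a_3 = 27; a_4 = -23; a_5 = 131; a_6 = -223.

-223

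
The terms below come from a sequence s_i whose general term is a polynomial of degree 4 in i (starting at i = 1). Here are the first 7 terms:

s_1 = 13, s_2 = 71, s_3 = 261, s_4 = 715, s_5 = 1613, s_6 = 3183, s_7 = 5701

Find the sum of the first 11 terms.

90849

1st diffs: 58, 190, 454, 898, 1570, 2518.
2nd diffs: 132, 264, 444, 672, 948.
3rd diffs: 132, 180, 228, 276.
4th diffs: 48, 48, 48 (constant).
Newton forward-difference form: s_i = 13 + 58·C(i-1,1) + 132·C(i-1,2) + 132·C(i-1,3) + 48·C(i-1,4).
Continuing: 9491, 14925, 22423, 32453.
Summing i = 1..11 (11 terms) gives 90849.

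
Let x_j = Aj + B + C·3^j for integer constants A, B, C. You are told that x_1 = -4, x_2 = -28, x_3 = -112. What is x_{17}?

The three given values yield: A + B + 3C = -4; 2A + B + 9C = -28; 3A + B + 27C = -112.
Subtracting the first from the second: A + 6C = -24.
Subtracting the second from the third: A + 18C = -84.
Solving: C = -5, A = 6, then B = 5.
So x_j = 6·j + 5 + (-5)·3^j; at j=17 this is -645700708.

-645700708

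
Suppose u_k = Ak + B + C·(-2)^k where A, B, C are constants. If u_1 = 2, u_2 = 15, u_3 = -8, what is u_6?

The three given values yield: A + B - 2C = 2; 2A + B + 4C = 15; 3A + B - 8C = -8.
Subtracting the first from the second: A + 6C = 13.
Subtracting the second from the third: A - 12C = -23.
Solving: C = 2, A = 1, then B = 5.
So u_k = 1·k + 5 + 2·(-2)^k; at k=6 this is 139.

139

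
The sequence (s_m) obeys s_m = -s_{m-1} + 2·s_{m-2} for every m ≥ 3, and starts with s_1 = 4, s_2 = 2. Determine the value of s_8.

-82

Iterate the recurrence:
s_3 = 6, s_4 = -2, s_5 = 14, s_6 = -18, s_7 = 46, s_8 = -82.
(Characteristic roots are 1 and -2.)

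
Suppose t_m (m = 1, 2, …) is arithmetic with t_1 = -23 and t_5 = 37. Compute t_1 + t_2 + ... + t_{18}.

1881

Common difference d = (37 - (-23)) / (5 - 1) = 15.
t_m = -23 + (m - 1)·15.
t_{18} = 232; S = 18·(-23 + 232)/2 = 1881.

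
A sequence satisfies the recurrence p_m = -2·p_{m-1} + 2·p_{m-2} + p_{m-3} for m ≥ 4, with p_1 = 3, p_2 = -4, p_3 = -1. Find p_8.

p_4 = -3, p_5 = 0, p_6 = -7, p_7 = 11, p_8 = -36.

-36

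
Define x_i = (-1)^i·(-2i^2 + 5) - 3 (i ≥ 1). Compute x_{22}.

(-1)^22 = 1; -2i^2 + 5 at i=22 is -963; so x_{22} = -966.

-966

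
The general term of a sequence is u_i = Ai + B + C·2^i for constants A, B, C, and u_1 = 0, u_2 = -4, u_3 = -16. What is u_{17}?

-524216

Write the equations: A + B + 2C = 0; 2A + B + 4C = -4; 3A + B + 8C = -16.
Subtracting the first from the second: A + 2C = -4.
Subtracting the second from the third: A + 4C = -12.
Solving: C = -4, A = 4, then B = 4.
Hence u_{17} = 4·17 + 4 + (-4)·131072 = -524216.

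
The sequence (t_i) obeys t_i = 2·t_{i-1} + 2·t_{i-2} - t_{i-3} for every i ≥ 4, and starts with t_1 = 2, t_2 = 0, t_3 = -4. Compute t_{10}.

-3402

Compute successive terms:
t_4 = -10  t_5 = -28  t_6 = -72  t_7 = -190  t_8 = -496  t_9 = -1300  t_{10} = -3402.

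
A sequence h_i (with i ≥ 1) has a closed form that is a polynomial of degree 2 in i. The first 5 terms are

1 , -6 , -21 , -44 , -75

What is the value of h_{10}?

1st diffs: -7, -15, -23, -31.
2nd diffs: -8, -8, -8 (constant).
Newton forward-difference form: h_i = 1 + (-7)·C(i-1,1) + (-8)·C(i-1,2).
At i = 10: i-1 = 9, so h_{10} = 1 - 63 - 288 = -350.

-350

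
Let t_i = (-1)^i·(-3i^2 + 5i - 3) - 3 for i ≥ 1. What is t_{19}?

988

(-1)^19 = -1; -3i^2 + 5i - 3 at i=19 is -991; so t_{19} = 988.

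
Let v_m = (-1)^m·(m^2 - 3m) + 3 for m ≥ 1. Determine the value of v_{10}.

73

(-1)^10 = 1; m^2 - 3m at m=10 is 70; so v_{10} = 73.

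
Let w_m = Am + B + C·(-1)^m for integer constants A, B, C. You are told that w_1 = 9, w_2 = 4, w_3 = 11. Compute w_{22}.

24

At m = 1, 2, 3: A + B - C = 9; 2A + B + C = 4; 3A + B - C = 11.
Subtracting the first from the second: A + 2C = -5.
Subtracting the second from the third: A - 2C = 7.
Solving: C = -3, A = 1, then B = 5.
Therefore w_{22} = 22 + 5 + (-3)·1 = 24.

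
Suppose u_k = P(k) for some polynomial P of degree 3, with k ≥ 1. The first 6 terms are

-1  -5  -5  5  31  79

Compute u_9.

1st diffs: -4, 0, 10, 26, 48.
2nd diffs: 4, 10, 16, 22.
3rd diffs: 6, 6, 6 (constant).
So u_k = k^3 - 4k^2 + k + 1.
Evaluating at k = 9 gives u_9 = 415.

415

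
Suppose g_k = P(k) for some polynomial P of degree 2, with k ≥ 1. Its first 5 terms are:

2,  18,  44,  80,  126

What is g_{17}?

1st diffs: 16, 26, 36, 46.
2nd diffs: 10, 10, 10 (constant).
Newton forward-difference form: g_k = 2 + 16·C(k-1,1) + 10·C(k-1,2).
At k = 17: k-1 = 16, so g_{17} = 2 + 256 + 1200 = 1458.

1458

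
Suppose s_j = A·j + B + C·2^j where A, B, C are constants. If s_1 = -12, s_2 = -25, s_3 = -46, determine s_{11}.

-8246

At j = 1, 2, 3: A + B + 2C = -12; 2A + B + 4C = -25; 3A + B + 8C = -46.
Subtracting the first from the second: A + 2C = -13.
Subtracting the second from the third: A + 4C = -21.
Solving: C = -4, A = -5, then B = 1.
Hence s_{11} = -5·11 + 1 + (-4)·2048 = -8246.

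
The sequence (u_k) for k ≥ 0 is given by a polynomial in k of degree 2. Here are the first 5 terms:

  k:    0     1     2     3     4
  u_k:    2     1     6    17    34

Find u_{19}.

1009

1st diffs: -1, 5, 11, 17.
2nd diffs: 6, 6, 6 (constant).
Newton forward-difference form: u_k = 2 + (-1)·C(k,1) + 6·C(k,2).
At k = 19: k = 19, so u_{19} = 2 - 19 + 1026 = 1009.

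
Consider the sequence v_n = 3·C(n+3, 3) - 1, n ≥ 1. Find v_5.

C(8, 3) = 56, so v_5 = 167.

167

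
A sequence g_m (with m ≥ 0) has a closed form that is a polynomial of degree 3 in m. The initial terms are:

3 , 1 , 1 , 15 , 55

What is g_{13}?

1st diffs: -2, 0, 14, 40.
2nd diffs: 2, 14, 26.
3rd diffs: 12, 12 (constant).
Newton forward-difference form: g_m = 3 + (-2)·C(m,1) + 2·C(m,2) + 12·C(m,3).
At m = 13: m = 13, so g_{13} = 3 - 26 + 156 + 3432 = 3565.

3565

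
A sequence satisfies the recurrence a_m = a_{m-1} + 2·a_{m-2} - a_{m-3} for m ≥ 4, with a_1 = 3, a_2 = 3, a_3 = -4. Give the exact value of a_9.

-97

a_4 = -1; a_5 = -12; a_6 = -10; a_7 = -33; a_8 = -41; a_9 = -97.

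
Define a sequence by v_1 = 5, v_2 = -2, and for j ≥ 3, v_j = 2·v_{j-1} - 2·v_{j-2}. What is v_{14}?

128

Applying the relation repeatedly:
v_3 = -14;  v_4 = -24;  v_5 = -20;  …;  v_{11} = -224;  v_{12} = -384;  v_{13} = -320;  v_{14} = 128.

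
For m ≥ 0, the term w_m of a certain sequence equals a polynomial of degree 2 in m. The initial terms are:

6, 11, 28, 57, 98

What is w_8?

382

1st diffs: 5, 17, 29, 41.
2nd diffs: 12, 12, 12 (constant).
So w_m = 6m^2 - m + 6.
Evaluating at m = 8 gives w_8 = 382.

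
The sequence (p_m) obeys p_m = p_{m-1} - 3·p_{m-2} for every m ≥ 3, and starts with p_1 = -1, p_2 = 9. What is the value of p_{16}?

p_3 = 12; p_4 = -15; p_5 = -51; …; p_{13} = 2199; p_{14} = -4911; p_{15} = -11508; p_{16} = 3225.

3225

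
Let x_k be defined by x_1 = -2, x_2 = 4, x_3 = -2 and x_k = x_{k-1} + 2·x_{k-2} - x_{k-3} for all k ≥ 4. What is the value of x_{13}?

622

Applying the relation repeatedly:
x_4 = 8  x_5 = 0  x_6 = 18  x_7 = 10  x_8 = 46  x_9 = 48  x_{10} = 130  x_{11} = 180  x_{12} = 392  x_{13} = 622.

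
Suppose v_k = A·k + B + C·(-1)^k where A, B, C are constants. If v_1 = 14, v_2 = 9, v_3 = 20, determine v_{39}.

128

The three given values yield: A + B - C = 14; 2A + B + C = 9; 3A + B - C = 20.
Subtracting the first from the second: A + 2C = -5.
Subtracting the second from the third: A - 2C = 11.
Solving: C = -4, A = 3, then B = 7.
Therefore v_{39} = 117 + 7 + (-4)·(-1) = 128.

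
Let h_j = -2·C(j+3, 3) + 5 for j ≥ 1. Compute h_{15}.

-1627

C(18, 3) = 816, so h_{15} = -1627.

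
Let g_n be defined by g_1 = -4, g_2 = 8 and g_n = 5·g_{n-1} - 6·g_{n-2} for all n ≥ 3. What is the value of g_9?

Compute successive terms:
g_3 = 64, g_4 = 272, g_5 = 976, g_6 = 3248, g_7 = 10384, g_8 = 32432, g_9 = 99856.
(Characteristic roots are 3 and 2.)

99856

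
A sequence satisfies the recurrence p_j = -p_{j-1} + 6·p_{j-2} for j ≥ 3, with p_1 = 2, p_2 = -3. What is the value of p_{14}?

Step forward from the initial values:
p_3 = 15  p_4 = -33  p_5 = 123  …  p_{11} = 83283  p_{12} = -246777  p_{13} = 746475  p_{14} = -2227137.
(Characteristic roots are 2 and -3.)

-2227137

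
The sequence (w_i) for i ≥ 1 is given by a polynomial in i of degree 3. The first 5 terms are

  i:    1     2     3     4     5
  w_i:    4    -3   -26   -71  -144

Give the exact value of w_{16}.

1st diffs: -7, -23, -45, -73.
2nd diffs: -16, -22, -28.
3rd diffs: -6, -6 (constant).
Newton forward-difference form: w_i = 4 + (-7)·C(i-1,1) + (-16)·C(i-1,2) + (-6)·C(i-1,3).
At i = 16: i-1 = 15, so w_{16} = 4 - 105 - 1680 - 2730 = -4511.

-4511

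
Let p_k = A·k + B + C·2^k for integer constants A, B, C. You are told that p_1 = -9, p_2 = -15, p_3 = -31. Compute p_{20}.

Plug in k = 1, 2, 3: A + B + 2C = -9; 2A + B + 4C = -15; 3A + B + 8C = -31.
Subtracting the first from the second: A + 2C = -6.
Subtracting the second from the third: A + 4C = -16.
Solving: C = -5, A = 4, then B = -3.
So p_k = 4·k + (-3) + (-5)·2^k; at k=20 this is -5242803.

-5242803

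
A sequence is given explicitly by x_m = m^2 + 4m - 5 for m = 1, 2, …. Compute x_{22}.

567

x_{22} = 1·22^2 + 4·22 - 5 = 567.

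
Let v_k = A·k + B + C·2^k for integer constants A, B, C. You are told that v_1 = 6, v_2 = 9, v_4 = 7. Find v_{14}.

Write the equations: A + B + 2C = 6; 2A + B + 4C = 9; 4A + B + 16C = 7.
Subtracting the first from the second: A + 2C = 3.
Subtracting the second from the third: 2A + 12C = -2.
Solving: C = -1, A = 5, then B = 3.
Hence v_{14} = 5·14 + 3 + (-1)·16384 = -16311.

-16311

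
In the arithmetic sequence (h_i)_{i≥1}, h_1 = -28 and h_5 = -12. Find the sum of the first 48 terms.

Common difference d = (-12 - (-28)) / (5 - 1) = 4.
h_i = -28 + (i - 1)·4.
h_{48} = 160; S = 48·(-28 + 160)/2 = 3168.

3168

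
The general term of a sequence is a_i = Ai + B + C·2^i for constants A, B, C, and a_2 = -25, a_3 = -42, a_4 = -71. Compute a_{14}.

Plug in i = 2, 3, 4: 2A + B + 4C = -25; 3A + B + 8C = -42; 4A + B + 16C = -71.
Subtracting the first from the second: A + 4C = -17.
Subtracting the second from the third: A + 8C = -29.
Solving: C = -3, A = -5, then B = -3.
Therefore a_{14} = -70 + (-3) + (-3)·16384 = -49225.

-49225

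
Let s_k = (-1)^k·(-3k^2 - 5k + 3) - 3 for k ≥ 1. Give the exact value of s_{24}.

(-1)^24 = 1; -3k^2 - 5k + 3 at k=24 is -1845; so s_{24} = -1848.

-1848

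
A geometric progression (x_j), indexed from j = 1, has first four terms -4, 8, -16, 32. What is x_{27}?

Common ratio r = -2.
x_j = (-4)·(-2)^(j-1).
x_{27} = (-4)·(-2)^26 = -268435456.

-268435456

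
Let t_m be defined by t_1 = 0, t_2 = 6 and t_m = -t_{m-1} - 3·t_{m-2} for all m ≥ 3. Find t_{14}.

-3594

Step forward from the initial values:
t_3 = -6;  t_4 = -12;  t_5 = 30;  …;  t_{11} = -186;  t_{12} = 1518;  t_{13} = -960;  t_{14} = -3594.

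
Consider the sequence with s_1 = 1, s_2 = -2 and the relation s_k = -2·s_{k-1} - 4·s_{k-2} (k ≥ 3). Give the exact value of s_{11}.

Iterate the recurrence:
s_3 = 0; s_4 = 8; s_5 = -16; s_6 = 0; s_7 = 64; s_8 = -128; s_9 = 0; s_{10} = 512; s_{11} = -1024.

-1024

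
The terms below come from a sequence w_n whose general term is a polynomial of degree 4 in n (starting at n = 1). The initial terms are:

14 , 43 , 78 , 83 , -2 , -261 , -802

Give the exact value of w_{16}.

-48061

1st diffs: 29, 35, 5, -85, -259, -541.
2nd diffs: 6, -30, -90, -174, -282.
3rd diffs: -36, -60, -84, -108.
4th diffs: -24, -24, -24 (constant).
Newton forward-difference form: w_n = 14 + 29·C(n-1,1) + 6·C(n-1,2) + (-36)·C(n-1,3) + (-24)·C(n-1,4).
At n = 16: n-1 = 15, so w_{16} = 14 + 435 + 630 - 16380 - 32760 = -48061.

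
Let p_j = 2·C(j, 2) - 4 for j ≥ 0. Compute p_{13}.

C(13, 2) = 78, so p_{13} = 152.

152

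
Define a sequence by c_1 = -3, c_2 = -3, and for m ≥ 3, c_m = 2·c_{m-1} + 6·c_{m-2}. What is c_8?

Step forward from the initial values:
c_3 = -24; c_4 = -66; c_5 = -276; c_6 = -948; c_7 = -3552; c_8 = -12792.

-12792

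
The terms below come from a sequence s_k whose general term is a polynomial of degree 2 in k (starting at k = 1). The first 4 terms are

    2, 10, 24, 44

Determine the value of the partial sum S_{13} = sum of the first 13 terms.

2366

1st diffs: 8, 14, 20.
2nd diffs: 6, 6 (constant).
Newton forward-difference form: s_k = 2 + 8·C(k-1,1) + 6·C(k-1,2).
Continuing: …, 70, 102, 140, 184, …, s_{13} = 494.
Summing k = 1..13 (13 terms) gives 2366.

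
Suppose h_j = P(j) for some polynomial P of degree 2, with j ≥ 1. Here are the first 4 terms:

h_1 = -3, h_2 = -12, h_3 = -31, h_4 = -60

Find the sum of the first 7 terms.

1st diffs: -9, -19, -29.
2nd diffs: -10, -10 (constant).
So h_j = -5j^2 + 6j - 4.
Continuing: -99, -148, -207.
Summing j = 1..7 (7 terms) gives -560.

-560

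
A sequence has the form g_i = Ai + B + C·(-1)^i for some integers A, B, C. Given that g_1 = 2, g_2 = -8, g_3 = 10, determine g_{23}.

90

At i = 1, 2, 3: A + B - C = 2; 2A + B + C = -8; 3A + B - C = 10.
Subtracting the first from the second: A + 2C = -10.
Subtracting the second from the third: A - 2C = 18.
Solving: C = -7, A = 4, then B = -9.
Hence g_{23} = 4·23 + (-9) + (-7)·(-1) = 90.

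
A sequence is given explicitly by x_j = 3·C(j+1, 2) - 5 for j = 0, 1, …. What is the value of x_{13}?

268

C(14, 2) = 91, so x_{13} = 268.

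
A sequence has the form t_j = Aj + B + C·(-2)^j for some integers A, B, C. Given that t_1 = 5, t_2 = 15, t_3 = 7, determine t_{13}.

-8137

At j = 1, 2, 3: A + B - 2C = 5; 2A + B + 4C = 15; 3A + B - 8C = 7.
Subtracting the first from the second: A + 6C = 10.
Subtracting the second from the third: A - 12C = -8.
Solving: C = 1, A = 4, then B = 3.
Hence t_{13} = 4·13 + 3 + 1·(-8192) = -8137.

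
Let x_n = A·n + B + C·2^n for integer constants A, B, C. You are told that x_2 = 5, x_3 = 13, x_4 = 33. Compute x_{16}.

196545

Plug in n = 2, 3, 4: 2A + B + 4C = 5; 3A + B + 8C = 13; 4A + B + 16C = 33.
Subtracting the first from the second: A + 4C = 8.
Subtracting the second from the third: A + 8C = 20.
Solving: C = 3, A = -4, then B = 1.
So x_n = -4·n + 1 + 3·2^n; at n=16 this is 196545.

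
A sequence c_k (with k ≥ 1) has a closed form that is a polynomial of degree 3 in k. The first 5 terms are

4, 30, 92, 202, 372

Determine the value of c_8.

1362

1st diffs: 26, 62, 110, 170.
2nd diffs: 36, 48, 60.
3rd diffs: 12, 12 (constant).
Newton forward-difference form: c_k = 4 + 26·C(k-1,1) + 36·C(k-1,2) + 12·C(k-1,3).
At k = 8: k-1 = 7, so c_8 = 4 + 182 + 756 + 420 = 1362.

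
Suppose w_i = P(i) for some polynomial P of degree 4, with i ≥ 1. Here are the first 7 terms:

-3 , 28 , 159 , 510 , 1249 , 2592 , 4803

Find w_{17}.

167053

1st diffs: 31, 131, 351, 739, 1343, 2211.
2nd diffs: 100, 220, 388, 604, 868.
3rd diffs: 120, 168, 216, 264.
4th diffs: 48, 48, 48 (constant).
So w_i = 2i^4 + i - 6.
Evaluating at i = 17 gives w_{17} = 167053.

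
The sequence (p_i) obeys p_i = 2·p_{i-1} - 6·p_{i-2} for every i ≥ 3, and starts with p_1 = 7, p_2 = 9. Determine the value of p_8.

Applying the relation repeatedly:
p_3 = -24, p_4 = -102, p_5 = -60, p_6 = 492, p_7 = 1344, p_8 = -264.

-264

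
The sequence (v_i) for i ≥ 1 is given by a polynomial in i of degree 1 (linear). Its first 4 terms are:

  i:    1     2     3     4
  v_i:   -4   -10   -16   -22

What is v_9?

1st diffs: -6, -6, -6 (constant).
So v_i = -6i + 2.
Evaluating at i = 9 gives v_9 = -52.

-52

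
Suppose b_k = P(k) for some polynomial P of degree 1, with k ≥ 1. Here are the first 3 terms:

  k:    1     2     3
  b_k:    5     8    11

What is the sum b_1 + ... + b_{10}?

185

1st diffs: 3, 3 (constant).
So b_k = 3k + 2.
Continuing: …, 14, 17, 20, 23, …, b_{10} = 32.
Summing k = 1..10 (10 terms) gives 185.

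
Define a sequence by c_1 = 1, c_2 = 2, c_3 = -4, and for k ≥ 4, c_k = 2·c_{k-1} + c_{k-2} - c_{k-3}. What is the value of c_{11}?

Applying the relation repeatedly:
c_4 = -7, c_5 = -20, c_6 = -43, c_7 = -99, c_8 = -221, c_9 = -498, c_{10} = -1118, c_{11} = -2513.

-2513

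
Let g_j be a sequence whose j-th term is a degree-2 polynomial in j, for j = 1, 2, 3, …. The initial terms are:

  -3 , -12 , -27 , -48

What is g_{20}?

1st diffs: -9, -15, -21.
2nd diffs: -6, -6 (constant).
Newton forward-difference form: g_j = -3 + (-9)·C(j-1,1) + (-6)·C(j-1,2).
At j = 20: j-1 = 19, so g_{20} = -3 - 171 - 1026 = -1200.

-1200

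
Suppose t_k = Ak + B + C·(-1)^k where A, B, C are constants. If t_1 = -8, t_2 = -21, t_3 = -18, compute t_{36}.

-191

Write the equations: A + B - C = -8; 2A + B + C = -21; 3A + B - C = -18.
Subtracting the first from the second: A + 2C = -13.
Subtracting the second from the third: A - 2C = 3.
Solving: C = -4, A = -5, then B = -7.
Hence t_{36} = -5·36 + (-7) + (-4)·1 = -191.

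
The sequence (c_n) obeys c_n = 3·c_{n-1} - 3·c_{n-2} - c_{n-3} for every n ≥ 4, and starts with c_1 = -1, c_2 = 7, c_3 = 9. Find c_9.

-321

Step forward from the initial values:
c_4 = 7; c_5 = -13; c_6 = -69; c_7 = -175; c_8 = -305; c_9 = -321.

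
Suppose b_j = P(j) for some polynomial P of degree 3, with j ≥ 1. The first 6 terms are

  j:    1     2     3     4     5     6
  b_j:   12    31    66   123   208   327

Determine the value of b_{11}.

1642

1st diffs: 19, 35, 57, 85, 119.
2nd diffs: 16, 22, 28, 34.
3rd diffs: 6, 6, 6 (constant).
Newton forward-difference form: b_j = 12 + 19·C(j-1,1) + 16·C(j-1,2) + 6·C(j-1,3).
At j = 11: j-1 = 10, so b_{11} = 12 + 190 + 720 + 720 = 1642.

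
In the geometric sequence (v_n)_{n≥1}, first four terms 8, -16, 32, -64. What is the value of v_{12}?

Common ratio r = -2.
v_n = 8·(-2)^(n-1).
v_{12} = 8·(-2)^11 = -16384.

-16384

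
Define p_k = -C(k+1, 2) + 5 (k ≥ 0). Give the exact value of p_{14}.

-100

C(15, 2) = 105, so p_{14} = -100.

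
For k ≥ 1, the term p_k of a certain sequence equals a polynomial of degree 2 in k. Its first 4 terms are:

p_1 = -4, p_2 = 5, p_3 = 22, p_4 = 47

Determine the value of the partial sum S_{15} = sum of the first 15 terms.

1st diffs: 9, 17, 25.
2nd diffs: 8, 8 (constant).
Newton forward-difference form: p_k = -4 + 9·C(k-1,1) + 8·C(k-1,2).
Continuing: …, 80, 121, 170, 227, …, p_{15} = 850.
Summing k = 1..15 (15 terms) gives 4525.

4525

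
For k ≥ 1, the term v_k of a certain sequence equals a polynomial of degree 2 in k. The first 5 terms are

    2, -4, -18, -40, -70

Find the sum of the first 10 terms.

1st diffs: -6, -14, -22, -30.
2nd diffs: -8, -8, -8 (constant).
Newton forward-difference form: v_k = 2 + (-6)·C(k-1,1) + (-8)·C(k-1,2).
Continuing: …, -108, -154, -208, -270, …, v_{10} = -340.
Summing k = 1..10 (10 terms) gives -1210.

-1210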